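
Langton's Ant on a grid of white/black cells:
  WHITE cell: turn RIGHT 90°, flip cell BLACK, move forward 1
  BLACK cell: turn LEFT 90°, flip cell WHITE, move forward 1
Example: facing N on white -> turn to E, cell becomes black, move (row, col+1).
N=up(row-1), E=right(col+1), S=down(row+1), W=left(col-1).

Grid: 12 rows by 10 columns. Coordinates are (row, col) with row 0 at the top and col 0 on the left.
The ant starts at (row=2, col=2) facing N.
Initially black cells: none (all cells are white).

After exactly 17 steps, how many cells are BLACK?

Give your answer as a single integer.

Answer: 7

Derivation:
Step 1: on WHITE (2,2): turn R to E, flip to black, move to (2,3). |black|=1
Step 2: on WHITE (2,3): turn R to S, flip to black, move to (3,3). |black|=2
Step 3: on WHITE (3,3): turn R to W, flip to black, move to (3,2). |black|=3
Step 4: on WHITE (3,2): turn R to N, flip to black, move to (2,2). |black|=4
Step 5: on BLACK (2,2): turn L to W, flip to white, move to (2,1). |black|=3
Step 6: on WHITE (2,1): turn R to N, flip to black, move to (1,1). |black|=4
Step 7: on WHITE (1,1): turn R to E, flip to black, move to (1,2). |black|=5
Step 8: on WHITE (1,2): turn R to S, flip to black, move to (2,2). |black|=6
Step 9: on WHITE (2,2): turn R to W, flip to black, move to (2,1). |black|=7
Step 10: on BLACK (2,1): turn L to S, flip to white, move to (3,1). |black|=6
Step 11: on WHITE (3,1): turn R to W, flip to black, move to (3,0). |black|=7
Step 12: on WHITE (3,0): turn R to N, flip to black, move to (2,0). |black|=8
Step 13: on WHITE (2,0): turn R to E, flip to black, move to (2,1). |black|=9
Step 14: on WHITE (2,1): turn R to S, flip to black, move to (3,1). |black|=10
Step 15: on BLACK (3,1): turn L to E, flip to white, move to (3,2). |black|=9
Step 16: on BLACK (3,2): turn L to N, flip to white, move to (2,2). |black|=8
Step 17: on BLACK (2,2): turn L to W, flip to white, move to (2,1). |black|=7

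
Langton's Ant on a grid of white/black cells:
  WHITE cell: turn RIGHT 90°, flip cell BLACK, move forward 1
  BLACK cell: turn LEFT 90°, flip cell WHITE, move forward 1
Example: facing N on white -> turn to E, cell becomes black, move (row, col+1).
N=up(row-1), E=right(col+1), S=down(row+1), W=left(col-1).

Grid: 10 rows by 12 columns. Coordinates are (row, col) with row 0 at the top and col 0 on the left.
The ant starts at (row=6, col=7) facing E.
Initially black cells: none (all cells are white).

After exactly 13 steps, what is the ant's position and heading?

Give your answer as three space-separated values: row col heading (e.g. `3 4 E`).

Answer: 5 7 S

Derivation:
Step 1: on WHITE (6,7): turn R to S, flip to black, move to (7,7). |black|=1
Step 2: on WHITE (7,7): turn R to W, flip to black, move to (7,6). |black|=2
Step 3: on WHITE (7,6): turn R to N, flip to black, move to (6,6). |black|=3
Step 4: on WHITE (6,6): turn R to E, flip to black, move to (6,7). |black|=4
Step 5: on BLACK (6,7): turn L to N, flip to white, move to (5,7). |black|=3
Step 6: on WHITE (5,7): turn R to E, flip to black, move to (5,8). |black|=4
Step 7: on WHITE (5,8): turn R to S, flip to black, move to (6,8). |black|=5
Step 8: on WHITE (6,8): turn R to W, flip to black, move to (6,7). |black|=6
Step 9: on WHITE (6,7): turn R to N, flip to black, move to (5,7). |black|=7
Step 10: on BLACK (5,7): turn L to W, flip to white, move to (5,6). |black|=6
Step 11: on WHITE (5,6): turn R to N, flip to black, move to (4,6). |black|=7
Step 12: on WHITE (4,6): turn R to E, flip to black, move to (4,7). |black|=8
Step 13: on WHITE (4,7): turn R to S, flip to black, move to (5,7). |black|=9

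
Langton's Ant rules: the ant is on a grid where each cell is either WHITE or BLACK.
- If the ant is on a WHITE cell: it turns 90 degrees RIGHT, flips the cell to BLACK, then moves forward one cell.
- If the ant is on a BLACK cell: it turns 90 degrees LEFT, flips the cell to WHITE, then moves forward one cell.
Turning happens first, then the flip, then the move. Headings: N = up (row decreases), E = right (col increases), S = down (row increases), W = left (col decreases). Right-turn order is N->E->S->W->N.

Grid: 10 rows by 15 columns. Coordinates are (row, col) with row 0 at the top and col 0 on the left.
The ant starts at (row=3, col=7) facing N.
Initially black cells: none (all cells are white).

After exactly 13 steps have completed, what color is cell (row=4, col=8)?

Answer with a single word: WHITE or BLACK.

Answer: BLACK

Derivation:
Step 1: on WHITE (3,7): turn R to E, flip to black, move to (3,8). |black|=1
Step 2: on WHITE (3,8): turn R to S, flip to black, move to (4,8). |black|=2
Step 3: on WHITE (4,8): turn R to W, flip to black, move to (4,7). |black|=3
Step 4: on WHITE (4,7): turn R to N, flip to black, move to (3,7). |black|=4
Step 5: on BLACK (3,7): turn L to W, flip to white, move to (3,6). |black|=3
Step 6: on WHITE (3,6): turn R to N, flip to black, move to (2,6). |black|=4
Step 7: on WHITE (2,6): turn R to E, flip to black, move to (2,7). |black|=5
Step 8: on WHITE (2,7): turn R to S, flip to black, move to (3,7). |black|=6
Step 9: on WHITE (3,7): turn R to W, flip to black, move to (3,6). |black|=7
Step 10: on BLACK (3,6): turn L to S, flip to white, move to (4,6). |black|=6
Step 11: on WHITE (4,6): turn R to W, flip to black, move to (4,5). |black|=7
Step 12: on WHITE (4,5): turn R to N, flip to black, move to (3,5). |black|=8
Step 13: on WHITE (3,5): turn R to E, flip to black, move to (3,6). |black|=9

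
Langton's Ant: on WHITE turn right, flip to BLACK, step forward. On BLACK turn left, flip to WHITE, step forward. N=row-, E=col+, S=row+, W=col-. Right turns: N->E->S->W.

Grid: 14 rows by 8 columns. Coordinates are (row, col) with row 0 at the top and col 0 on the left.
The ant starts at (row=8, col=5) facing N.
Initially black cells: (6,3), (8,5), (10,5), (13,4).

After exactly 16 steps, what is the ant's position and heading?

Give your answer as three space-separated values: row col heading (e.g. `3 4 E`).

Step 1: on BLACK (8,5): turn L to W, flip to white, move to (8,4). |black|=3
Step 2: on WHITE (8,4): turn R to N, flip to black, move to (7,4). |black|=4
Step 3: on WHITE (7,4): turn R to E, flip to black, move to (7,5). |black|=5
Step 4: on WHITE (7,5): turn R to S, flip to black, move to (8,5). |black|=6
Step 5: on WHITE (8,5): turn R to W, flip to black, move to (8,4). |black|=7
Step 6: on BLACK (8,4): turn L to S, flip to white, move to (9,4). |black|=6
Step 7: on WHITE (9,4): turn R to W, flip to black, move to (9,3). |black|=7
Step 8: on WHITE (9,3): turn R to N, flip to black, move to (8,3). |black|=8
Step 9: on WHITE (8,3): turn R to E, flip to black, move to (8,4). |black|=9
Step 10: on WHITE (8,4): turn R to S, flip to black, move to (9,4). |black|=10
Step 11: on BLACK (9,4): turn L to E, flip to white, move to (9,5). |black|=9
Step 12: on WHITE (9,5): turn R to S, flip to black, move to (10,5). |black|=10
Step 13: on BLACK (10,5): turn L to E, flip to white, move to (10,6). |black|=9
Step 14: on WHITE (10,6): turn R to S, flip to black, move to (11,6). |black|=10
Step 15: on WHITE (11,6): turn R to W, flip to black, move to (11,5). |black|=11
Step 16: on WHITE (11,5): turn R to N, flip to black, move to (10,5). |black|=12

Answer: 10 5 N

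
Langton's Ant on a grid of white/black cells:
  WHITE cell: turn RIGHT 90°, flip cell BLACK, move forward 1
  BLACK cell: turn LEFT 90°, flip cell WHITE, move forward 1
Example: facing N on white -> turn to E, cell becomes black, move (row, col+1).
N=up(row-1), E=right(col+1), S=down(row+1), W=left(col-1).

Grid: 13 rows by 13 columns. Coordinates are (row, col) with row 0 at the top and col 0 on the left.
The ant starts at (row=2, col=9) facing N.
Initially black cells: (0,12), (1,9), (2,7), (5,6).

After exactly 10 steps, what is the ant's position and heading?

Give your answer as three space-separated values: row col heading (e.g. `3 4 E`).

Answer: 1 10 S

Derivation:
Step 1: on WHITE (2,9): turn R to E, flip to black, move to (2,10). |black|=5
Step 2: on WHITE (2,10): turn R to S, flip to black, move to (3,10). |black|=6
Step 3: on WHITE (3,10): turn R to W, flip to black, move to (3,9). |black|=7
Step 4: on WHITE (3,9): turn R to N, flip to black, move to (2,9). |black|=8
Step 5: on BLACK (2,9): turn L to W, flip to white, move to (2,8). |black|=7
Step 6: on WHITE (2,8): turn R to N, flip to black, move to (1,8). |black|=8
Step 7: on WHITE (1,8): turn R to E, flip to black, move to (1,9). |black|=9
Step 8: on BLACK (1,9): turn L to N, flip to white, move to (0,9). |black|=8
Step 9: on WHITE (0,9): turn R to E, flip to black, move to (0,10). |black|=9
Step 10: on WHITE (0,10): turn R to S, flip to black, move to (1,10). |black|=10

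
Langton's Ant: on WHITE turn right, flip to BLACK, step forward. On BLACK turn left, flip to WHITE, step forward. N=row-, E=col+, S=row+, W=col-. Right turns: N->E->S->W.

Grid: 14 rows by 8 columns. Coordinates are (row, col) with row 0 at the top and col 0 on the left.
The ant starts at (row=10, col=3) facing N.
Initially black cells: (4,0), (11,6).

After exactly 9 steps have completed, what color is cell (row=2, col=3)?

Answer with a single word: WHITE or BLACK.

Step 1: on WHITE (10,3): turn R to E, flip to black, move to (10,4). |black|=3
Step 2: on WHITE (10,4): turn R to S, flip to black, move to (11,4). |black|=4
Step 3: on WHITE (11,4): turn R to W, flip to black, move to (11,3). |black|=5
Step 4: on WHITE (11,3): turn R to N, flip to black, move to (10,3). |black|=6
Step 5: on BLACK (10,3): turn L to W, flip to white, move to (10,2). |black|=5
Step 6: on WHITE (10,2): turn R to N, flip to black, move to (9,2). |black|=6
Step 7: on WHITE (9,2): turn R to E, flip to black, move to (9,3). |black|=7
Step 8: on WHITE (9,3): turn R to S, flip to black, move to (10,3). |black|=8
Step 9: on WHITE (10,3): turn R to W, flip to black, move to (10,2). |black|=9

Answer: WHITE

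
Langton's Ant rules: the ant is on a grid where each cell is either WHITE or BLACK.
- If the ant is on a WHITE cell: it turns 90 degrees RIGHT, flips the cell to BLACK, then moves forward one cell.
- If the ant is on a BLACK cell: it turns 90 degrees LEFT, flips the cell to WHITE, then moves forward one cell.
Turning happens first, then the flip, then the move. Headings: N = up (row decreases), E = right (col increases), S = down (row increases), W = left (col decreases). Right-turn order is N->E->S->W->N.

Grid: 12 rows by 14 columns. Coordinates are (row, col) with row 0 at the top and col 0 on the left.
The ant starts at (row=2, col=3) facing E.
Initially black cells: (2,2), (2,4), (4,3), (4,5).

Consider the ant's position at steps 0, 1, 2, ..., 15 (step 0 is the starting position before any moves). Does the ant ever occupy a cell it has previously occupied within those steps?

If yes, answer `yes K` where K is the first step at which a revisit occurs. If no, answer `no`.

Answer: yes 7

Derivation:
Step 1: on WHITE (2,3): turn R to S, flip to black, move to (3,3). |black|=5 — new cell
Step 2: on WHITE (3,3): turn R to W, flip to black, move to (3,2). |black|=6 — new cell
Step 3: on WHITE (3,2): turn R to N, flip to black, move to (2,2). |black|=7 — new cell
Step 4: on BLACK (2,2): turn L to W, flip to white, move to (2,1). |black|=6 — new cell
Step 5: on WHITE (2,1): turn R to N, flip to black, move to (1,1). |black|=7 — new cell
Step 6: on WHITE (1,1): turn R to E, flip to black, move to (1,2). |black|=8 — new cell
Step 7: on WHITE (1,2): turn R to S, flip to black, move to (2,2). |black|=9 — REVISIT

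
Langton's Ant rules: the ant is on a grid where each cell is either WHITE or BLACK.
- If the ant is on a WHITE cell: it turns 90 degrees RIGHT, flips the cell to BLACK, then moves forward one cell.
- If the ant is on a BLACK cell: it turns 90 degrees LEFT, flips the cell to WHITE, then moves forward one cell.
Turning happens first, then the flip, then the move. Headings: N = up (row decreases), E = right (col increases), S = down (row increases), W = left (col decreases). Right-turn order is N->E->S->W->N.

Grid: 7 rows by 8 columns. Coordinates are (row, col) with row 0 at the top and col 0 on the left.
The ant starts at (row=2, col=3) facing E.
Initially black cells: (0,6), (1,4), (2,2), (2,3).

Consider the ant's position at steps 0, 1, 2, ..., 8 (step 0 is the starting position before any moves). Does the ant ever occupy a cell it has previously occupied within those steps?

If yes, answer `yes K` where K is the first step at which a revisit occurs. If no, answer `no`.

Answer: yes 6

Derivation:
Step 1: on BLACK (2,3): turn L to N, flip to white, move to (1,3). |black|=3 — new cell
Step 2: on WHITE (1,3): turn R to E, flip to black, move to (1,4). |black|=4 — new cell
Step 3: on BLACK (1,4): turn L to N, flip to white, move to (0,4). |black|=3 — new cell
Step 4: on WHITE (0,4): turn R to E, flip to black, move to (0,5). |black|=4 — new cell
Step 5: on WHITE (0,5): turn R to S, flip to black, move to (1,5). |black|=5 — new cell
Step 6: on WHITE (1,5): turn R to W, flip to black, move to (1,4). |black|=6 — REVISIT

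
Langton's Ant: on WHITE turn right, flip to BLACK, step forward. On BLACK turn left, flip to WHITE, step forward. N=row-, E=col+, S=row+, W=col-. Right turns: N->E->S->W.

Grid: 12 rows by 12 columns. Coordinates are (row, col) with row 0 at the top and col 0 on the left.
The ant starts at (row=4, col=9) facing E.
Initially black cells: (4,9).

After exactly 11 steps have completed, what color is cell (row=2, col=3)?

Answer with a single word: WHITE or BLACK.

Step 1: on BLACK (4,9): turn L to N, flip to white, move to (3,9). |black|=0
Step 2: on WHITE (3,9): turn R to E, flip to black, move to (3,10). |black|=1
Step 3: on WHITE (3,10): turn R to S, flip to black, move to (4,10). |black|=2
Step 4: on WHITE (4,10): turn R to W, flip to black, move to (4,9). |black|=3
Step 5: on WHITE (4,9): turn R to N, flip to black, move to (3,9). |black|=4
Step 6: on BLACK (3,9): turn L to W, flip to white, move to (3,8). |black|=3
Step 7: on WHITE (3,8): turn R to N, flip to black, move to (2,8). |black|=4
Step 8: on WHITE (2,8): turn R to E, flip to black, move to (2,9). |black|=5
Step 9: on WHITE (2,9): turn R to S, flip to black, move to (3,9). |black|=6
Step 10: on WHITE (3,9): turn R to W, flip to black, move to (3,8). |black|=7
Step 11: on BLACK (3,8): turn L to S, flip to white, move to (4,8). |black|=6

Answer: WHITE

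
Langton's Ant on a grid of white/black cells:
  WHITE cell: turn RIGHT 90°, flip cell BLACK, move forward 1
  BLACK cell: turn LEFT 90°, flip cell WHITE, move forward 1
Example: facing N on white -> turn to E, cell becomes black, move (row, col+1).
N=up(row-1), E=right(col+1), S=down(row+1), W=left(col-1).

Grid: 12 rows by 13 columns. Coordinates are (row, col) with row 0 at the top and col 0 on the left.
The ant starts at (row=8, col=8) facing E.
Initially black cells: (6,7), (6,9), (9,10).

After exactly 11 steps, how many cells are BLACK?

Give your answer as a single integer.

Step 1: on WHITE (8,8): turn R to S, flip to black, move to (9,8). |black|=4
Step 2: on WHITE (9,8): turn R to W, flip to black, move to (9,7). |black|=5
Step 3: on WHITE (9,7): turn R to N, flip to black, move to (8,7). |black|=6
Step 4: on WHITE (8,7): turn R to E, flip to black, move to (8,8). |black|=7
Step 5: on BLACK (8,8): turn L to N, flip to white, move to (7,8). |black|=6
Step 6: on WHITE (7,8): turn R to E, flip to black, move to (7,9). |black|=7
Step 7: on WHITE (7,9): turn R to S, flip to black, move to (8,9). |black|=8
Step 8: on WHITE (8,9): turn R to W, flip to black, move to (8,8). |black|=9
Step 9: on WHITE (8,8): turn R to N, flip to black, move to (7,8). |black|=10
Step 10: on BLACK (7,8): turn L to W, flip to white, move to (7,7). |black|=9
Step 11: on WHITE (7,7): turn R to N, flip to black, move to (6,7). |black|=10

Answer: 10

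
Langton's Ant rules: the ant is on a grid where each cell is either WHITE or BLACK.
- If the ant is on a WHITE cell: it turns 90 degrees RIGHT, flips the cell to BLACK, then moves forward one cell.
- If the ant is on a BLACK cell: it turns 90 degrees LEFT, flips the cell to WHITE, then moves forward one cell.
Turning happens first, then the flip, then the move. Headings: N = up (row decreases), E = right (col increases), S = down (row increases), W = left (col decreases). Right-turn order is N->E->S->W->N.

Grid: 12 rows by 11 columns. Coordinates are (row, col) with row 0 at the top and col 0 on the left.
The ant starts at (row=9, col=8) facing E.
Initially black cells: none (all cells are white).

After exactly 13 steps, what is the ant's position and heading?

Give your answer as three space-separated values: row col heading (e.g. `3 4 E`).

Step 1: on WHITE (9,8): turn R to S, flip to black, move to (10,8). |black|=1
Step 2: on WHITE (10,8): turn R to W, flip to black, move to (10,7). |black|=2
Step 3: on WHITE (10,7): turn R to N, flip to black, move to (9,7). |black|=3
Step 4: on WHITE (9,7): turn R to E, flip to black, move to (9,8). |black|=4
Step 5: on BLACK (9,8): turn L to N, flip to white, move to (8,8). |black|=3
Step 6: on WHITE (8,8): turn R to E, flip to black, move to (8,9). |black|=4
Step 7: on WHITE (8,9): turn R to S, flip to black, move to (9,9). |black|=5
Step 8: on WHITE (9,9): turn R to W, flip to black, move to (9,8). |black|=6
Step 9: on WHITE (9,8): turn R to N, flip to black, move to (8,8). |black|=7
Step 10: on BLACK (8,8): turn L to W, flip to white, move to (8,7). |black|=6
Step 11: on WHITE (8,7): turn R to N, flip to black, move to (7,7). |black|=7
Step 12: on WHITE (7,7): turn R to E, flip to black, move to (7,8). |black|=8
Step 13: on WHITE (7,8): turn R to S, flip to black, move to (8,8). |black|=9

Answer: 8 8 S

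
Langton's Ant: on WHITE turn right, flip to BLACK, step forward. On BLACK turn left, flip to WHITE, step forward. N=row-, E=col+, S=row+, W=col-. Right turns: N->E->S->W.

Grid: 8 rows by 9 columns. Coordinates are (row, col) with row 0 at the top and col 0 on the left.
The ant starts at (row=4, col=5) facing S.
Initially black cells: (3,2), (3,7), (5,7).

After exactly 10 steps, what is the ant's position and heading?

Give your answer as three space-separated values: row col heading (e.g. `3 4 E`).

Step 1: on WHITE (4,5): turn R to W, flip to black, move to (4,4). |black|=4
Step 2: on WHITE (4,4): turn R to N, flip to black, move to (3,4). |black|=5
Step 3: on WHITE (3,4): turn R to E, flip to black, move to (3,5). |black|=6
Step 4: on WHITE (3,5): turn R to S, flip to black, move to (4,5). |black|=7
Step 5: on BLACK (4,5): turn L to E, flip to white, move to (4,6). |black|=6
Step 6: on WHITE (4,6): turn R to S, flip to black, move to (5,6). |black|=7
Step 7: on WHITE (5,6): turn R to W, flip to black, move to (5,5). |black|=8
Step 8: on WHITE (5,5): turn R to N, flip to black, move to (4,5). |black|=9
Step 9: on WHITE (4,5): turn R to E, flip to black, move to (4,6). |black|=10
Step 10: on BLACK (4,6): turn L to N, flip to white, move to (3,6). |black|=9

Answer: 3 6 N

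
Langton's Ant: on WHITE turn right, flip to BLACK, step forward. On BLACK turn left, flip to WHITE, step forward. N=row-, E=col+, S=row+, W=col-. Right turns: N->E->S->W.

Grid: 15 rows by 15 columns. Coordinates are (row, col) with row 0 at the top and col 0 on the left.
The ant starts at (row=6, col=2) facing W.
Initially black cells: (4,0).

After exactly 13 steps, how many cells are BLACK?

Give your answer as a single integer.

Step 1: on WHITE (6,2): turn R to N, flip to black, move to (5,2). |black|=2
Step 2: on WHITE (5,2): turn R to E, flip to black, move to (5,3). |black|=3
Step 3: on WHITE (5,3): turn R to S, flip to black, move to (6,3). |black|=4
Step 4: on WHITE (6,3): turn R to W, flip to black, move to (6,2). |black|=5
Step 5: on BLACK (6,2): turn L to S, flip to white, move to (7,2). |black|=4
Step 6: on WHITE (7,2): turn R to W, flip to black, move to (7,1). |black|=5
Step 7: on WHITE (7,1): turn R to N, flip to black, move to (6,1). |black|=6
Step 8: on WHITE (6,1): turn R to E, flip to black, move to (6,2). |black|=7
Step 9: on WHITE (6,2): turn R to S, flip to black, move to (7,2). |black|=8
Step 10: on BLACK (7,2): turn L to E, flip to white, move to (7,3). |black|=7
Step 11: on WHITE (7,3): turn R to S, flip to black, move to (8,3). |black|=8
Step 12: on WHITE (8,3): turn R to W, flip to black, move to (8,2). |black|=9
Step 13: on WHITE (8,2): turn R to N, flip to black, move to (7,2). |black|=10

Answer: 10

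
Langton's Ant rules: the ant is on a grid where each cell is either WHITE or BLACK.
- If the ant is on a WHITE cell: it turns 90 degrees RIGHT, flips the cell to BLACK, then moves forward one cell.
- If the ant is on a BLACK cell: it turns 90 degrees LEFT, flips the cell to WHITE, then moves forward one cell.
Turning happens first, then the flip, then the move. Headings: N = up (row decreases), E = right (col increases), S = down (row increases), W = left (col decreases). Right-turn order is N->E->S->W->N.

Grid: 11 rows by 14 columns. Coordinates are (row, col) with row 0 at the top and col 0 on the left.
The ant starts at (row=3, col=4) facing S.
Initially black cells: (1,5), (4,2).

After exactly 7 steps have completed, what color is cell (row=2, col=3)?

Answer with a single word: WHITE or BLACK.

Answer: BLACK

Derivation:
Step 1: on WHITE (3,4): turn R to W, flip to black, move to (3,3). |black|=3
Step 2: on WHITE (3,3): turn R to N, flip to black, move to (2,3). |black|=4
Step 3: on WHITE (2,3): turn R to E, flip to black, move to (2,4). |black|=5
Step 4: on WHITE (2,4): turn R to S, flip to black, move to (3,4). |black|=6
Step 5: on BLACK (3,4): turn L to E, flip to white, move to (3,5). |black|=5
Step 6: on WHITE (3,5): turn R to S, flip to black, move to (4,5). |black|=6
Step 7: on WHITE (4,5): turn R to W, flip to black, move to (4,4). |black|=7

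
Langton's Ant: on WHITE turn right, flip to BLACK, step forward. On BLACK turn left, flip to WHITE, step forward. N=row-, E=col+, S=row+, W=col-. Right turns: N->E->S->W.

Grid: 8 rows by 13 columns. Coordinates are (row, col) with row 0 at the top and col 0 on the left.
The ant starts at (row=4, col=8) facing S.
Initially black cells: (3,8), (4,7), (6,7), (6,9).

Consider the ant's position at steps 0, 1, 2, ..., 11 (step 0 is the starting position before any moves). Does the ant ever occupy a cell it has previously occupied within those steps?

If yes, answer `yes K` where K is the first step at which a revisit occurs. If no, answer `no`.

Answer: yes 5

Derivation:
Step 1: on WHITE (4,8): turn R to W, flip to black, move to (4,7). |black|=5 — new cell
Step 2: on BLACK (4,7): turn L to S, flip to white, move to (5,7). |black|=4 — new cell
Step 3: on WHITE (5,7): turn R to W, flip to black, move to (5,6). |black|=5 — new cell
Step 4: on WHITE (5,6): turn R to N, flip to black, move to (4,6). |black|=6 — new cell
Step 5: on WHITE (4,6): turn R to E, flip to black, move to (4,7). |black|=7 — REVISIT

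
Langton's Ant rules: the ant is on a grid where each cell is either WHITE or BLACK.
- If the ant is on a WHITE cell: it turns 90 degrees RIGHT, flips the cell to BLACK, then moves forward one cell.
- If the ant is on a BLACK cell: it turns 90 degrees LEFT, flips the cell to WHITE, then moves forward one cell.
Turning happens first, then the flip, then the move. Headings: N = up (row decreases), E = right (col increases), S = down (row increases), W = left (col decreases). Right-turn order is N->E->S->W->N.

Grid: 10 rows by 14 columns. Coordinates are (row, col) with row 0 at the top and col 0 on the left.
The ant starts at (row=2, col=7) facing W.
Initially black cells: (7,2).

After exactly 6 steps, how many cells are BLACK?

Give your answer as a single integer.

Step 1: on WHITE (2,7): turn R to N, flip to black, move to (1,7). |black|=2
Step 2: on WHITE (1,7): turn R to E, flip to black, move to (1,8). |black|=3
Step 3: on WHITE (1,8): turn R to S, flip to black, move to (2,8). |black|=4
Step 4: on WHITE (2,8): turn R to W, flip to black, move to (2,7). |black|=5
Step 5: on BLACK (2,7): turn L to S, flip to white, move to (3,7). |black|=4
Step 6: on WHITE (3,7): turn R to W, flip to black, move to (3,6). |black|=5

Answer: 5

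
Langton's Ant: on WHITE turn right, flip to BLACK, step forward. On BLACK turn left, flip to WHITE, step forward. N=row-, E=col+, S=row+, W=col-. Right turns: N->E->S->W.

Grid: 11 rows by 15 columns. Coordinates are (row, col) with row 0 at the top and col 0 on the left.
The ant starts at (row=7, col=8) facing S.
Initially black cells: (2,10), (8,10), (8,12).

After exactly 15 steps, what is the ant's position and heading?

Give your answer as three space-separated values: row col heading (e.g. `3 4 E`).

Answer: 6 8 W

Derivation:
Step 1: on WHITE (7,8): turn R to W, flip to black, move to (7,7). |black|=4
Step 2: on WHITE (7,7): turn R to N, flip to black, move to (6,7). |black|=5
Step 3: on WHITE (6,7): turn R to E, flip to black, move to (6,8). |black|=6
Step 4: on WHITE (6,8): turn R to S, flip to black, move to (7,8). |black|=7
Step 5: on BLACK (7,8): turn L to E, flip to white, move to (7,9). |black|=6
Step 6: on WHITE (7,9): turn R to S, flip to black, move to (8,9). |black|=7
Step 7: on WHITE (8,9): turn R to W, flip to black, move to (8,8). |black|=8
Step 8: on WHITE (8,8): turn R to N, flip to black, move to (7,8). |black|=9
Step 9: on WHITE (7,8): turn R to E, flip to black, move to (7,9). |black|=10
Step 10: on BLACK (7,9): turn L to N, flip to white, move to (6,9). |black|=9
Step 11: on WHITE (6,9): turn R to E, flip to black, move to (6,10). |black|=10
Step 12: on WHITE (6,10): turn R to S, flip to black, move to (7,10). |black|=11
Step 13: on WHITE (7,10): turn R to W, flip to black, move to (7,9). |black|=12
Step 14: on WHITE (7,9): turn R to N, flip to black, move to (6,9). |black|=13
Step 15: on BLACK (6,9): turn L to W, flip to white, move to (6,8). |black|=12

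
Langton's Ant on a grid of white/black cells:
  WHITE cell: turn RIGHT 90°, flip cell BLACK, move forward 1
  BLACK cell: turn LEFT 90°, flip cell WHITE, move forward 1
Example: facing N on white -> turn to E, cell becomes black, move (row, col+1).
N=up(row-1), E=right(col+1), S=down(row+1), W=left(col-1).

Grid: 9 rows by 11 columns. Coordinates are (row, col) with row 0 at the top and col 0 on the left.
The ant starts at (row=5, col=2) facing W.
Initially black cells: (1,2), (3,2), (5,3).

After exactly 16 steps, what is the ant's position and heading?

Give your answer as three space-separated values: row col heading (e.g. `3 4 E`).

Step 1: on WHITE (5,2): turn R to N, flip to black, move to (4,2). |black|=4
Step 2: on WHITE (4,2): turn R to E, flip to black, move to (4,3). |black|=5
Step 3: on WHITE (4,3): turn R to S, flip to black, move to (5,3). |black|=6
Step 4: on BLACK (5,3): turn L to E, flip to white, move to (5,4). |black|=5
Step 5: on WHITE (5,4): turn R to S, flip to black, move to (6,4). |black|=6
Step 6: on WHITE (6,4): turn R to W, flip to black, move to (6,3). |black|=7
Step 7: on WHITE (6,3): turn R to N, flip to black, move to (5,3). |black|=8
Step 8: on WHITE (5,3): turn R to E, flip to black, move to (5,4). |black|=9
Step 9: on BLACK (5,4): turn L to N, flip to white, move to (4,4). |black|=8
Step 10: on WHITE (4,4): turn R to E, flip to black, move to (4,5). |black|=9
Step 11: on WHITE (4,5): turn R to S, flip to black, move to (5,5). |black|=10
Step 12: on WHITE (5,5): turn R to W, flip to black, move to (5,4). |black|=11
Step 13: on WHITE (5,4): turn R to N, flip to black, move to (4,4). |black|=12
Step 14: on BLACK (4,4): turn L to W, flip to white, move to (4,3). |black|=11
Step 15: on BLACK (4,3): turn L to S, flip to white, move to (5,3). |black|=10
Step 16: on BLACK (5,3): turn L to E, flip to white, move to (5,4). |black|=9

Answer: 5 4 E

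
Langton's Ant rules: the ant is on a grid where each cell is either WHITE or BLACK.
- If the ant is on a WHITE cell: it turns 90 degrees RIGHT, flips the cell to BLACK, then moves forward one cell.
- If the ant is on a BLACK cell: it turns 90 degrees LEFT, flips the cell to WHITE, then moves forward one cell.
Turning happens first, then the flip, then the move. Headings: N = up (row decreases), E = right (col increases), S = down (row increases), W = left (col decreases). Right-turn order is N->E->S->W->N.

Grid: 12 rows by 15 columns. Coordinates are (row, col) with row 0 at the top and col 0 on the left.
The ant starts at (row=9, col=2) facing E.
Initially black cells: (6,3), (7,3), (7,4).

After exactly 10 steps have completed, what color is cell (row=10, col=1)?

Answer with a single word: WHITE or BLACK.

Step 1: on WHITE (9,2): turn R to S, flip to black, move to (10,2). |black|=4
Step 2: on WHITE (10,2): turn R to W, flip to black, move to (10,1). |black|=5
Step 3: on WHITE (10,1): turn R to N, flip to black, move to (9,1). |black|=6
Step 4: on WHITE (9,1): turn R to E, flip to black, move to (9,2). |black|=7
Step 5: on BLACK (9,2): turn L to N, flip to white, move to (8,2). |black|=6
Step 6: on WHITE (8,2): turn R to E, flip to black, move to (8,3). |black|=7
Step 7: on WHITE (8,3): turn R to S, flip to black, move to (9,3). |black|=8
Step 8: on WHITE (9,3): turn R to W, flip to black, move to (9,2). |black|=9
Step 9: on WHITE (9,2): turn R to N, flip to black, move to (8,2). |black|=10
Step 10: on BLACK (8,2): turn L to W, flip to white, move to (8,1). |black|=9

Answer: BLACK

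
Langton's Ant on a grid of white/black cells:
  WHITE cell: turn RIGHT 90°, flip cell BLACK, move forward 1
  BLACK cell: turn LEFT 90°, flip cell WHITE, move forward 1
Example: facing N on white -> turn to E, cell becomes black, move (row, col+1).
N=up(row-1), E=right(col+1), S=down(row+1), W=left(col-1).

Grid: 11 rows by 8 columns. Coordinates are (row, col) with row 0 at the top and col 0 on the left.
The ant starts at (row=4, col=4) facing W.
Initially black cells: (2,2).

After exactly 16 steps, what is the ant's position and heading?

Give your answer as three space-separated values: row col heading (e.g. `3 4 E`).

Step 1: on WHITE (4,4): turn R to N, flip to black, move to (3,4). |black|=2
Step 2: on WHITE (3,4): turn R to E, flip to black, move to (3,5). |black|=3
Step 3: on WHITE (3,5): turn R to S, flip to black, move to (4,5). |black|=4
Step 4: on WHITE (4,5): turn R to W, flip to black, move to (4,4). |black|=5
Step 5: on BLACK (4,4): turn L to S, flip to white, move to (5,4). |black|=4
Step 6: on WHITE (5,4): turn R to W, flip to black, move to (5,3). |black|=5
Step 7: on WHITE (5,3): turn R to N, flip to black, move to (4,3). |black|=6
Step 8: on WHITE (4,3): turn R to E, flip to black, move to (4,4). |black|=7
Step 9: on WHITE (4,4): turn R to S, flip to black, move to (5,4). |black|=8
Step 10: on BLACK (5,4): turn L to E, flip to white, move to (5,5). |black|=7
Step 11: on WHITE (5,5): turn R to S, flip to black, move to (6,5). |black|=8
Step 12: on WHITE (6,5): turn R to W, flip to black, move to (6,4). |black|=9
Step 13: on WHITE (6,4): turn R to N, flip to black, move to (5,4). |black|=10
Step 14: on WHITE (5,4): turn R to E, flip to black, move to (5,5). |black|=11
Step 15: on BLACK (5,5): turn L to N, flip to white, move to (4,5). |black|=10
Step 16: on BLACK (4,5): turn L to W, flip to white, move to (4,4). |black|=9

Answer: 4 4 W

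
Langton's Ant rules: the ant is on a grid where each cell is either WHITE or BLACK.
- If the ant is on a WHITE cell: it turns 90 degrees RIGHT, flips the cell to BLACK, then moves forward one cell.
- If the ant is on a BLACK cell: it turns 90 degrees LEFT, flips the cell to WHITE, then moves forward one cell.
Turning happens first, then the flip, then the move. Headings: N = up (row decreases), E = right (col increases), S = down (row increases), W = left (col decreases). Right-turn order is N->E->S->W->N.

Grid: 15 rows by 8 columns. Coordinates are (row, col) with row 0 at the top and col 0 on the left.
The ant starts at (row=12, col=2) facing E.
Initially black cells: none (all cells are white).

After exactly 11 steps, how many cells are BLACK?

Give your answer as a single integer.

Step 1: on WHITE (12,2): turn R to S, flip to black, move to (13,2). |black|=1
Step 2: on WHITE (13,2): turn R to W, flip to black, move to (13,1). |black|=2
Step 3: on WHITE (13,1): turn R to N, flip to black, move to (12,1). |black|=3
Step 4: on WHITE (12,1): turn R to E, flip to black, move to (12,2). |black|=4
Step 5: on BLACK (12,2): turn L to N, flip to white, move to (11,2). |black|=3
Step 6: on WHITE (11,2): turn R to E, flip to black, move to (11,3). |black|=4
Step 7: on WHITE (11,3): turn R to S, flip to black, move to (12,3). |black|=5
Step 8: on WHITE (12,3): turn R to W, flip to black, move to (12,2). |black|=6
Step 9: on WHITE (12,2): turn R to N, flip to black, move to (11,2). |black|=7
Step 10: on BLACK (11,2): turn L to W, flip to white, move to (11,1). |black|=6
Step 11: on WHITE (11,1): turn R to N, flip to black, move to (10,1). |black|=7

Answer: 7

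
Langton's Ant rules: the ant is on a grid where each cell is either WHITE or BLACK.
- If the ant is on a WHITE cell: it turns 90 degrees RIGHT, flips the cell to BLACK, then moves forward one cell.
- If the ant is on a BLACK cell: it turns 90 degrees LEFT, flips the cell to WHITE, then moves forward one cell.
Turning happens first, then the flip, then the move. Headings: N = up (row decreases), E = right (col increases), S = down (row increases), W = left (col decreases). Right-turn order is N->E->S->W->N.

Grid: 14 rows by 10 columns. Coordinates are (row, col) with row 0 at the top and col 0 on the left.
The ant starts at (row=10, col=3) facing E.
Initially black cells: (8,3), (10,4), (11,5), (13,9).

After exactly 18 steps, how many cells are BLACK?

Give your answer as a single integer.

Step 1: on WHITE (10,3): turn R to S, flip to black, move to (11,3). |black|=5
Step 2: on WHITE (11,3): turn R to W, flip to black, move to (11,2). |black|=6
Step 3: on WHITE (11,2): turn R to N, flip to black, move to (10,2). |black|=7
Step 4: on WHITE (10,2): turn R to E, flip to black, move to (10,3). |black|=8
Step 5: on BLACK (10,3): turn L to N, flip to white, move to (9,3). |black|=7
Step 6: on WHITE (9,3): turn R to E, flip to black, move to (9,4). |black|=8
Step 7: on WHITE (9,4): turn R to S, flip to black, move to (10,4). |black|=9
Step 8: on BLACK (10,4): turn L to E, flip to white, move to (10,5). |black|=8
Step 9: on WHITE (10,5): turn R to S, flip to black, move to (11,5). |black|=9
Step 10: on BLACK (11,5): turn L to E, flip to white, move to (11,6). |black|=8
Step 11: on WHITE (11,6): turn R to S, flip to black, move to (12,6). |black|=9
Step 12: on WHITE (12,6): turn R to W, flip to black, move to (12,5). |black|=10
Step 13: on WHITE (12,5): turn R to N, flip to black, move to (11,5). |black|=11
Step 14: on WHITE (11,5): turn R to E, flip to black, move to (11,6). |black|=12
Step 15: on BLACK (11,6): turn L to N, flip to white, move to (10,6). |black|=11
Step 16: on WHITE (10,6): turn R to E, flip to black, move to (10,7). |black|=12
Step 17: on WHITE (10,7): turn R to S, flip to black, move to (11,7). |black|=13
Step 18: on WHITE (11,7): turn R to W, flip to black, move to (11,6). |black|=14

Answer: 14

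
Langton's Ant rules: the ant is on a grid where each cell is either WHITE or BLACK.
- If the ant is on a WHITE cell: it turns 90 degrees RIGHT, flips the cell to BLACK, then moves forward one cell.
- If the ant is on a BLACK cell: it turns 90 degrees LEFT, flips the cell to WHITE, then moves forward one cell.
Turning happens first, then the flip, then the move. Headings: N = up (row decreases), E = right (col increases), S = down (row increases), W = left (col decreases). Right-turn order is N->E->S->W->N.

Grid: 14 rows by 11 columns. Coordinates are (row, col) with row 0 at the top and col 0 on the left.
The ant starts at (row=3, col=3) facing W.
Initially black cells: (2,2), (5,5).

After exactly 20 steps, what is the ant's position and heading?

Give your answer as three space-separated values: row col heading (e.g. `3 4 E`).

Step 1: on WHITE (3,3): turn R to N, flip to black, move to (2,3). |black|=3
Step 2: on WHITE (2,3): turn R to E, flip to black, move to (2,4). |black|=4
Step 3: on WHITE (2,4): turn R to S, flip to black, move to (3,4). |black|=5
Step 4: on WHITE (3,4): turn R to W, flip to black, move to (3,3). |black|=6
Step 5: on BLACK (3,3): turn L to S, flip to white, move to (4,3). |black|=5
Step 6: on WHITE (4,3): turn R to W, flip to black, move to (4,2). |black|=6
Step 7: on WHITE (4,2): turn R to N, flip to black, move to (3,2). |black|=7
Step 8: on WHITE (3,2): turn R to E, flip to black, move to (3,3). |black|=8
Step 9: on WHITE (3,3): turn R to S, flip to black, move to (4,3). |black|=9
Step 10: on BLACK (4,3): turn L to E, flip to white, move to (4,4). |black|=8
Step 11: on WHITE (4,4): turn R to S, flip to black, move to (5,4). |black|=9
Step 12: on WHITE (5,4): turn R to W, flip to black, move to (5,3). |black|=10
Step 13: on WHITE (5,3): turn R to N, flip to black, move to (4,3). |black|=11
Step 14: on WHITE (4,3): turn R to E, flip to black, move to (4,4). |black|=12
Step 15: on BLACK (4,4): turn L to N, flip to white, move to (3,4). |black|=11
Step 16: on BLACK (3,4): turn L to W, flip to white, move to (3,3). |black|=10
Step 17: on BLACK (3,3): turn L to S, flip to white, move to (4,3). |black|=9
Step 18: on BLACK (4,3): turn L to E, flip to white, move to (4,4). |black|=8
Step 19: on WHITE (4,4): turn R to S, flip to black, move to (5,4). |black|=9
Step 20: on BLACK (5,4): turn L to E, flip to white, move to (5,5). |black|=8

Answer: 5 5 E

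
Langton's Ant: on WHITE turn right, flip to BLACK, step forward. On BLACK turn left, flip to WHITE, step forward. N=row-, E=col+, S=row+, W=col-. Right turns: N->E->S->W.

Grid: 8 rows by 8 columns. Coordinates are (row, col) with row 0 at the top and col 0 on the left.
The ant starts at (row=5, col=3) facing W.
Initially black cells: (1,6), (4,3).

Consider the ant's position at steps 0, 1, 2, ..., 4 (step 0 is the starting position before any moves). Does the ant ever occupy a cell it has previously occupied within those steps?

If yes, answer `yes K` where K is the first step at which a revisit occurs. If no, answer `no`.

Answer: no

Derivation:
Step 1: on WHITE (5,3): turn R to N, flip to black, move to (4,3). |black|=3 — new cell
Step 2: on BLACK (4,3): turn L to W, flip to white, move to (4,2). |black|=2 — new cell
Step 3: on WHITE (4,2): turn R to N, flip to black, move to (3,2). |black|=3 — new cell
Step 4: on WHITE (3,2): turn R to E, flip to black, move to (3,3). |black|=4 — new cell
No revisit within 4 steps.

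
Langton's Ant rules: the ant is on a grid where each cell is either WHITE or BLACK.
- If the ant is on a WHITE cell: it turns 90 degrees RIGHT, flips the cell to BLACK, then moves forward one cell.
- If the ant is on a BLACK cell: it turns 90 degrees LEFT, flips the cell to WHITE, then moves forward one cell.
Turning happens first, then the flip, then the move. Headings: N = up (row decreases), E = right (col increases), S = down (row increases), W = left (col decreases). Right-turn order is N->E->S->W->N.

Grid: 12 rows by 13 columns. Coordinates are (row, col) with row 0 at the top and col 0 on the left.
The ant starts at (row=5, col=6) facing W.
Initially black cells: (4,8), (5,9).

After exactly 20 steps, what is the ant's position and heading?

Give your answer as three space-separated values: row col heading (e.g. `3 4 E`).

Answer: 7 8 E

Derivation:
Step 1: on WHITE (5,6): turn R to N, flip to black, move to (4,6). |black|=3
Step 2: on WHITE (4,6): turn R to E, flip to black, move to (4,7). |black|=4
Step 3: on WHITE (4,7): turn R to S, flip to black, move to (5,7). |black|=5
Step 4: on WHITE (5,7): turn R to W, flip to black, move to (5,6). |black|=6
Step 5: on BLACK (5,6): turn L to S, flip to white, move to (6,6). |black|=5
Step 6: on WHITE (6,6): turn R to W, flip to black, move to (6,5). |black|=6
Step 7: on WHITE (6,5): turn R to N, flip to black, move to (5,5). |black|=7
Step 8: on WHITE (5,5): turn R to E, flip to black, move to (5,6). |black|=8
Step 9: on WHITE (5,6): turn R to S, flip to black, move to (6,6). |black|=9
Step 10: on BLACK (6,6): turn L to E, flip to white, move to (6,7). |black|=8
Step 11: on WHITE (6,7): turn R to S, flip to black, move to (7,7). |black|=9
Step 12: on WHITE (7,7): turn R to W, flip to black, move to (7,6). |black|=10
Step 13: on WHITE (7,6): turn R to N, flip to black, move to (6,6). |black|=11
Step 14: on WHITE (6,6): turn R to E, flip to black, move to (6,7). |black|=12
Step 15: on BLACK (6,7): turn L to N, flip to white, move to (5,7). |black|=11
Step 16: on BLACK (5,7): turn L to W, flip to white, move to (5,6). |black|=10
Step 17: on BLACK (5,6): turn L to S, flip to white, move to (6,6). |black|=9
Step 18: on BLACK (6,6): turn L to E, flip to white, move to (6,7). |black|=8
Step 19: on WHITE (6,7): turn R to S, flip to black, move to (7,7). |black|=9
Step 20: on BLACK (7,7): turn L to E, flip to white, move to (7,8). |black|=8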